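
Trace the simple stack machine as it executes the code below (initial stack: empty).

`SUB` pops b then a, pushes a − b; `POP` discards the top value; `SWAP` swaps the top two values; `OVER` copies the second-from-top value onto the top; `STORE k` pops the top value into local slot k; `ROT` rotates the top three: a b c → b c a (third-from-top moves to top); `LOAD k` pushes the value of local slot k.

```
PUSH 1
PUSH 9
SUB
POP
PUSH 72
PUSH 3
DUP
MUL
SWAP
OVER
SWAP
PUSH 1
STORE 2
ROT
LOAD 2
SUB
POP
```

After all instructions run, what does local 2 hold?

1

PUSH 1   [1]
PUSH 9   [1, 9]
SUB      [-8]
POP      []
PUSH 72  [72]
PUSH 3   [72, 3]
DUP      [72, 3, 3]
MUL      [72, 9]
SWAP     [9, 72]
OVER     [9, 72, 9]
SWAP     [9, 9, 72]
PUSH 1   [9, 9, 72, 1]
STORE 2  [9, 9, 72]
ROT      [9, 72, 9]
LOAD 2   [9, 72, 9, 1]
SUB      [9, 72, 8]
POP      [9, 72]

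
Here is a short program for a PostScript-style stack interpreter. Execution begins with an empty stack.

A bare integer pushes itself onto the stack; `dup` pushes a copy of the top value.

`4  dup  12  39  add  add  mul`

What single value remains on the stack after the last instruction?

4   → [4]
dup → [4, 4]
12  → [4, 4, 12]
39  → [4, 4, 12, 39]
add → [4, 4, 51]
add → [4, 55]
mul → [220]

220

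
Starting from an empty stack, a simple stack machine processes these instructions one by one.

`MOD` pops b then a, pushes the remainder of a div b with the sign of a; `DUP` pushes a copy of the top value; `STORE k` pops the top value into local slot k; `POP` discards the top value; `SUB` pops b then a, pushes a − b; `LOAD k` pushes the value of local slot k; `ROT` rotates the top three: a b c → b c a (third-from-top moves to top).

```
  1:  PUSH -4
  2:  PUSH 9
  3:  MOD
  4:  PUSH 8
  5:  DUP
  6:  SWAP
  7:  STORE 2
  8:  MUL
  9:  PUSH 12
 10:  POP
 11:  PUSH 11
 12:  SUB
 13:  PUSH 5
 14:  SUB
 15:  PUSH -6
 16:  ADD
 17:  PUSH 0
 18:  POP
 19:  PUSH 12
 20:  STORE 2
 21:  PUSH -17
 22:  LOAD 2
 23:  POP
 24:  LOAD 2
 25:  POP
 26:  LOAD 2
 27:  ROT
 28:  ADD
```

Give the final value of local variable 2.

PUSH -4  → -4
PUSH 9   → -4 9
MOD      → -4
PUSH 8   → -4 8
DUP      → -4 8 8
SWAP     → -4 8 8
STORE 2  → -4 8
MUL      → -32
PUSH 12  → -32 12
POP      → -32
PUSH 11  → -32 11
SUB      → -43
PUSH 5   → -43 5
SUB      → -48
PUSH -6  → -48 -6
ADD      → -54
PUSH 0   → -54 0
POP      → -54
PUSH 12  → -54 12
STORE 2  → -54
PUSH -17 → -54 -17
LOAD 2   → -54 -17 12
POP      → -54 -17
LOAD 2   → -54 -17 12
POP      → -54 -17
LOAD 2   → -54 -17 12
ROT      → -17 12 -54
ADD      → -17 -42

12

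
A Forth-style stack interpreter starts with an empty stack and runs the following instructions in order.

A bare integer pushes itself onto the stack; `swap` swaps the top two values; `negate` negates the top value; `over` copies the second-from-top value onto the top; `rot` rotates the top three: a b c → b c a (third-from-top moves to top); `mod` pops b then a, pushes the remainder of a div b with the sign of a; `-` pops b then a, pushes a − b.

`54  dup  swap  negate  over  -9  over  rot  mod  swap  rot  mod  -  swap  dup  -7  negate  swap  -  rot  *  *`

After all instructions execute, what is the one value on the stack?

-22842

54     → [54]
dup    → [54, 54]
swap   → [54, 54]
negate → [54, -54]
over   → [54, -54, 54]
-9     → [54, -54, 54, -9]
over   → [54, -54, 54, -9, 54]
rot    → [54, -54, -9, 54, 54]
mod    → [54, -54, -9, 0]
swap   → [54, -54, 0, -9]
rot    → [54, 0, -9, -54]
mod    → [54, 0, -9]
-      → [54, 9]
swap   → [9, 54]
dup    → [9, 54, 54]
-7     → [9, 54, 54, -7]
negate → [9, 54, 54, 7]
swap   → [9, 54, 7, 54]
-      → [9, 54, -47]
rot    → [54, -47, 9]
*      → [54, -423]
*      → [-22842]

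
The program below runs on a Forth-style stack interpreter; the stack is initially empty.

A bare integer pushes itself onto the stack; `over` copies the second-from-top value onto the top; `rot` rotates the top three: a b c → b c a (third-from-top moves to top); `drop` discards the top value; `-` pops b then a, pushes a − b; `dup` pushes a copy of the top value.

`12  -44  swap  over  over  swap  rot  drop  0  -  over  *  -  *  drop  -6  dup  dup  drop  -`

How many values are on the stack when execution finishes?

1

12    [12]
-44   [12, -44]
swap  [-44, 12]
over  [-44, 12, -44]
over  [-44, 12, -44, 12]
swap  [-44, 12, 12, -44]
rot   [-44, 12, -44, 12]
drop  [-44, 12, -44]
0     [-44, 12, -44, 0]
-     [-44, 12, -44]
over  [-44, 12, -44, 12]
*     [-44, 12, -528]
-     [-44, 540]
*     [-23760]
drop  []
-6    [-6]
dup   [-6, -6]
dup   [-6, -6, -6]
drop  [-6, -6]
-     [0]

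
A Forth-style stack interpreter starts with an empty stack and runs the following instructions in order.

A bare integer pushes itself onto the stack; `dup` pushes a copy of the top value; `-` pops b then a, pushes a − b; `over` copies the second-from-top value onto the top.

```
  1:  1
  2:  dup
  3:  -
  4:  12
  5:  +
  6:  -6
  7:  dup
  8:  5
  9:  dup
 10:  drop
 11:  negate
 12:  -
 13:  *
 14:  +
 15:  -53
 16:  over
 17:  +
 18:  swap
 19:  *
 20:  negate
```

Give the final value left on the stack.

630

1      : 1
dup    : 1 1
-      : 0
12     : 0 12
+      : 12
-6     : 12 -6
dup    : 12 -6 -6
5      : 12 -6 -6 5
dup    : 12 -6 -6 5 5
drop   : 12 -6 -6 5
negate : 12 -6 -6 -5
-      : 12 -6 -1
*      : 12 6
+      : 18
-53    : 18 -53
over   : 18 -53 18
+      : 18 -35
swap   : -35 18
*      : -630
negate : 630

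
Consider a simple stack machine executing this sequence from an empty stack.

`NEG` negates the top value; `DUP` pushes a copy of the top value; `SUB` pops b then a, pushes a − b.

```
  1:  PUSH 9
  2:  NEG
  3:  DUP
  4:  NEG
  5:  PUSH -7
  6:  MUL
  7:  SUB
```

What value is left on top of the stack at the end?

PUSH 9  → [9]
NEG     → [-9]
DUP     → [-9, -9]
NEG     → [-9, 9]
PUSH -7 → [-9, 9, -7]
MUL     → [-9, -63]
SUB     → [54]

54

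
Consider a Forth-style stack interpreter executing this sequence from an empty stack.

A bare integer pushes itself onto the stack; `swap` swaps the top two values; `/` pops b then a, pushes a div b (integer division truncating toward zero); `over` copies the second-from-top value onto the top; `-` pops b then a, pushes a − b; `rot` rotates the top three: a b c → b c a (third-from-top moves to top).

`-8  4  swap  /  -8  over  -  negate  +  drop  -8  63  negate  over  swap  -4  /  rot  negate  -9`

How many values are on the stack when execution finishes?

-8     -> [-8]
4      -> [-8, 4]
swap   -> [4, -8]
/      -> [0]
-8     -> [0, -8]
over   -> [0, -8, 0]
-      -> [0, -8]
negate -> [0, 8]
+      -> [8]
drop   -> []
-8     -> [-8]
63     -> [-8, 63]
negate -> [-8, -63]
over   -> [-8, -63, -8]
swap   -> [-8, -8, -63]
-4     -> [-8, -8, -63, -4]
/      -> [-8, -8, 15]
rot    -> [-8, 15, -8]
negate -> [-8, 15, 8]
-9     -> [-8, 15, 8, -9]

4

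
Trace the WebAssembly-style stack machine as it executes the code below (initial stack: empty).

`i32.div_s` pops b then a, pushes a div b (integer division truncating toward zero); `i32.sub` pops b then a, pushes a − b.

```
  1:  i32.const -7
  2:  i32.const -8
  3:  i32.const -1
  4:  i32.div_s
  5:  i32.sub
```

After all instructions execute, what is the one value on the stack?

i32.const -7 → -7
i32.const -8 → -7 -8
i32.const -1 → -7 -8 -1
i32.div_s    → -7 8
i32.sub      → -15

-15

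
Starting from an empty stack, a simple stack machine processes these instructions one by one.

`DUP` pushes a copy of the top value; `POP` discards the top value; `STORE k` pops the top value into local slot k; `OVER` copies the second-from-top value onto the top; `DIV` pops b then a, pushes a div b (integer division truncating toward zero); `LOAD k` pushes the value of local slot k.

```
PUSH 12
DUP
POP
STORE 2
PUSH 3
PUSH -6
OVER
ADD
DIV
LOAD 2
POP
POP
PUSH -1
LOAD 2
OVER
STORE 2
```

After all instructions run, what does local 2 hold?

PUSH 12 -> 12
DUP     -> 12 12
POP     -> 12
STORE 2 -> (empty)
PUSH 3  -> 3
PUSH -6 -> 3 -6
OVER    -> 3 -6 3
ADD     -> 3 -3
DIV     -> -1
LOAD 2  -> -1 12
POP     -> -1
POP     -> (empty)
PUSH -1 -> -1
LOAD 2  -> -1 12
OVER    -> -1 12 -1
STORE 2 -> -1 12

-1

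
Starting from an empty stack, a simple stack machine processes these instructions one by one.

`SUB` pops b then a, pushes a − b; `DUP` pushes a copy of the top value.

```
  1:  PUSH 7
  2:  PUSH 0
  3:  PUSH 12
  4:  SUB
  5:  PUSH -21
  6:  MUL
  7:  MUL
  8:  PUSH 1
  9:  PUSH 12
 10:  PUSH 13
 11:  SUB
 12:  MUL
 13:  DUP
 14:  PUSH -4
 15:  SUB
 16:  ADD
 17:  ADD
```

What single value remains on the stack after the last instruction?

PUSH 7   : 7
PUSH 0   : 7 0
PUSH 12  : 7 0 12
SUB      : 7 -12
PUSH -21 : 7 -12 -21
MUL      : 7 252
MUL      : 1764
PUSH 1   : 1764 1
PUSH 12  : 1764 1 12
PUSH 13  : 1764 1 12 13
SUB      : 1764 1 -1
MUL      : 1764 -1
DUP      : 1764 -1 -1
PUSH -4  : 1764 -1 -1 -4
SUB      : 1764 -1 3
ADD      : 1764 2
ADD      : 1766

1766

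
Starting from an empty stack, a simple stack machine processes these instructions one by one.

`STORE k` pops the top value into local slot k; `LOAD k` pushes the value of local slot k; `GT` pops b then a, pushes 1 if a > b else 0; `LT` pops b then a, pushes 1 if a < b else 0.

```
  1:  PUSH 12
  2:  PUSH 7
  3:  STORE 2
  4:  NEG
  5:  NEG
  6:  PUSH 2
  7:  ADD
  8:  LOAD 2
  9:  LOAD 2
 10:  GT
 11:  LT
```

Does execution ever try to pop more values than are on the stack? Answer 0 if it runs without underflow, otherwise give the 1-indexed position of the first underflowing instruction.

PUSH 12  12
PUSH 7   12 7
STORE 2  12
NEG      -12
NEG      12
PUSH 2   12 2
ADD      14
LOAD 2   14 7
LOAD 2   14 7 7
GT       14 0
LT       0

0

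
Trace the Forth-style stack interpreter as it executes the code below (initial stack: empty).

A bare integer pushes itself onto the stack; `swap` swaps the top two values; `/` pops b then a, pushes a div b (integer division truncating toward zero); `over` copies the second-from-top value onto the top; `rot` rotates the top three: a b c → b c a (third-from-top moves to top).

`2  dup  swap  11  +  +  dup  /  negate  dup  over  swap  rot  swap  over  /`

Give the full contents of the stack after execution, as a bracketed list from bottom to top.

[-1, -1, 1]

2      → [2]
dup    → [2, 2]
swap   → [2, 2]
11     → [2, 2, 11]
+      → [2, 13]
+      → [15]
dup    → [15, 15]
/      → [1]
negate → [-1]
dup    → [-1, -1]
over   → [-1, -1, -1]
swap   → [-1, -1, -1]
rot    → [-1, -1, -1]
swap   → [-1, -1, -1]
over   → [-1, -1, -1, -1]
/      → [-1, -1, 1]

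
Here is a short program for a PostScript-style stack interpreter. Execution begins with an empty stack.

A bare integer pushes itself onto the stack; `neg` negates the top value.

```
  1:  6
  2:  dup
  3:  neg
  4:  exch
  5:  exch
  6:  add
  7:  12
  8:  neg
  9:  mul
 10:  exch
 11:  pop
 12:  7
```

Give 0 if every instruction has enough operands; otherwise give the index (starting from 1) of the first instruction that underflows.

6    : [6]
dup  : [6, 6]
neg  : [6, -6]
exch : [-6, 6]
exch : [6, -6]
add  : [0]
12   : [0, 12]
neg  : [0, -12]
mul  : [0]
exch  — needs 2 operands, stack has 1 → underflow

10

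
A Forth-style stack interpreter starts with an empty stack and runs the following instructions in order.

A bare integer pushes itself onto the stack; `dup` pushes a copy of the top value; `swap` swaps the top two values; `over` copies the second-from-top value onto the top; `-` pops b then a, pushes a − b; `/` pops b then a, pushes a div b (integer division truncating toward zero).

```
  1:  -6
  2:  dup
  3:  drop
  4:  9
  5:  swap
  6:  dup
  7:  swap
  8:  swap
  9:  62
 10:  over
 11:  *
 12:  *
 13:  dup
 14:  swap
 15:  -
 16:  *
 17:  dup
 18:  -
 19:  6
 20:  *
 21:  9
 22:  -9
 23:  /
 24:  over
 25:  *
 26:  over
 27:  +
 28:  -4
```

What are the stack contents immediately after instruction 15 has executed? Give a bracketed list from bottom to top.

-6    -6
dup   -6 -6
drop  -6
9     -6 9
swap  9 -6
dup   9 -6 -6
swap  9 -6 -6
swap  9 -6 -6
62    9 -6 -6 62
over  9 -6 -6 62 -6
*     9 -6 -6 -372
*     9 -6 2232
dup   9 -6 2232 2232
swap  9 -6 2232 2232
-     9 -6 0

[9, -6, 0]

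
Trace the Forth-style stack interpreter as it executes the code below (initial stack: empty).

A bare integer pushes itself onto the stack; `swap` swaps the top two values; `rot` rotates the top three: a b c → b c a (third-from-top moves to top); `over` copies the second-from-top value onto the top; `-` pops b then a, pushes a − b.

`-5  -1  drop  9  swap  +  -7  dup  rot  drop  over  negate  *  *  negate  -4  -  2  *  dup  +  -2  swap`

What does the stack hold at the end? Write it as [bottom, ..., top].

[-2, -1356]

-5     -> -5
-1     -> -5 -1
drop   -> -5
9      -> -5 9
swap   -> 9 -5
+      -> 4
-7     -> 4 -7
dup    -> 4 -7 -7
rot    -> -7 -7 4
drop   -> -7 -7
over   -> -7 -7 -7
negate -> -7 -7 7
*      -> -7 -49
*      -> 343
negate -> -343
-4     -> -343 -4
-      -> -339
2      -> -339 2
*      -> -678
dup    -> -678 -678
+      -> -1356
-2     -> -1356 -2
swap   -> -2 -1356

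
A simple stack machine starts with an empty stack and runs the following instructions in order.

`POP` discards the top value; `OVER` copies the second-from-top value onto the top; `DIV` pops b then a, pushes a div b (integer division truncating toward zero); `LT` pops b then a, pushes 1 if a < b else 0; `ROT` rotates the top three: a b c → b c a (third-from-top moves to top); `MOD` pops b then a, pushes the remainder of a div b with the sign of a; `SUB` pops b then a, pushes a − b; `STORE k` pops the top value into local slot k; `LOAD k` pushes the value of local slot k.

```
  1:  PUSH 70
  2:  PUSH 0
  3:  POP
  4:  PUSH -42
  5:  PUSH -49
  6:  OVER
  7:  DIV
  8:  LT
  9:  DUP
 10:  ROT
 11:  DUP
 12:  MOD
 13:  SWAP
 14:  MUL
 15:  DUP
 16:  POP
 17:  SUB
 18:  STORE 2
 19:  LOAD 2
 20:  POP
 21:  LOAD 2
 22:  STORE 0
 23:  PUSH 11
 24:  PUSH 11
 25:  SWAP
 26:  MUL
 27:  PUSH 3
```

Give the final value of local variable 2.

PUSH 70   70
PUSH 0    70 0
POP       70
PUSH -42  70 -42
PUSH -49  70 -42 -49
OVER      70 -42 -49 -42
DIV       70 -42 1
LT        70 1
DUP       70 1 1
ROT       1 1 70
DUP       1 1 70 70
MOD       1 1 0
SWAP      1 0 1
MUL       1 0
DUP       1 0 0
POP       1 0
SUB       1
STORE 2   (empty)
LOAD 2    1
POP       (empty)
LOAD 2    1
STORE 0   (empty)
PUSH 11   11
PUSH 11   11 11
SWAP      11 11
MUL       121
PUSH 3    121 3

1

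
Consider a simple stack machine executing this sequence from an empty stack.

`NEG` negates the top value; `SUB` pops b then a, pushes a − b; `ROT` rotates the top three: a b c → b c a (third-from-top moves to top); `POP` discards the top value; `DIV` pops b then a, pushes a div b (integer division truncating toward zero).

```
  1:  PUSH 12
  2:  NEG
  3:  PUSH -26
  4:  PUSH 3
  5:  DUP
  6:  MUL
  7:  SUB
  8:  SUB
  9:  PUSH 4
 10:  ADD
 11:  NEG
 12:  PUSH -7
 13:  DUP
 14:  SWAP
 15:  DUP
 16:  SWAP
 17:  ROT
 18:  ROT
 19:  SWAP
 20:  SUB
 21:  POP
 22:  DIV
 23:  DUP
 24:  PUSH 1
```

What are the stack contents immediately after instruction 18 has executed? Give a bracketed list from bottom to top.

[-27, -7, -7, -7]

PUSH 12  : [12]
NEG      : [-12]
PUSH -26 : [-12, -26]
PUSH 3   : [-12, -26, 3]
DUP      : [-12, -26, 3, 3]
MUL      : [-12, -26, 9]
SUB      : [-12, -35]
SUB      : [23]
PUSH 4   : [23, 4]
ADD      : [27]
NEG      : [-27]
PUSH -7  : [-27, -7]
DUP      : [-27, -7, -7]
SWAP     : [-27, -7, -7]
DUP      : [-27, -7, -7, -7]
SWAP     : [-27, -7, -7, -7]
ROT      : [-27, -7, -7, -7]
ROT      : [-27, -7, -7, -7]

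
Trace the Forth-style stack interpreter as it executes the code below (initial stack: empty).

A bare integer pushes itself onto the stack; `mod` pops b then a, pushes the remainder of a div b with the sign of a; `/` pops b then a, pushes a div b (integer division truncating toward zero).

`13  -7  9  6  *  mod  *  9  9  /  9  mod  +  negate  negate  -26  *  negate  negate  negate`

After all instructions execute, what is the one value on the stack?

-2340

13     → 13
-7     → 13 -7
9      → 13 -7 9
6      → 13 -7 9 6
*      → 13 -7 54
mod    → 13 -7
*      → -91
9      → -91 9
9      → -91 9 9
/      → -91 1
9      → -91 1 9
mod    → -91 1
+      → -90
negate → 90
negate → -90
-26    → -90 -26
*      → 2340
negate → -2340
negate → 2340
negate → -2340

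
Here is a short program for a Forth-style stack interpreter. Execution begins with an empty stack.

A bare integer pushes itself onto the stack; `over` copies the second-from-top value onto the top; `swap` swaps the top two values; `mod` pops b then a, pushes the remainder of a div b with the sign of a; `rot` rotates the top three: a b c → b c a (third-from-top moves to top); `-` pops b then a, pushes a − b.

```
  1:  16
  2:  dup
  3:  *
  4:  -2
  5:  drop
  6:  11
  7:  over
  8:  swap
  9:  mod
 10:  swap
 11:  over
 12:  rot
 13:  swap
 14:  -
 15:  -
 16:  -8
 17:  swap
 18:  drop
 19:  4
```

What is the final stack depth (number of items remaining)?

2

16   → 16
dup  → 16 16
*    → 256
-2   → 256 -2
drop → 256
11   → 256 11
over → 256 11 256
swap → 256 256 11
mod  → 256 3
swap → 3 256
over → 3 256 3
rot  → 256 3 3
swap → 256 3 3
-    → 256 0
-    → 256
-8   → 256 -8
swap → -8 256
drop → -8
4    → -8 4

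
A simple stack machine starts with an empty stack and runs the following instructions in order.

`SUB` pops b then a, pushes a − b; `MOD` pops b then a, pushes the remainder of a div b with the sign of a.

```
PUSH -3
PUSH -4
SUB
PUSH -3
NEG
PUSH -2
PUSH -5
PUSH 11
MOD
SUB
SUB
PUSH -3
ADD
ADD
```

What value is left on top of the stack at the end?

-2

PUSH -3 -> [-3]
PUSH -4 -> [-3, -4]
SUB     -> [1]
PUSH -3 -> [1, -3]
NEG     -> [1, 3]
PUSH -2 -> [1, 3, -2]
PUSH -5 -> [1, 3, -2, -5]
PUSH 11 -> [1, 3, -2, -5, 11]
MOD     -> [1, 3, -2, -5]
SUB     -> [1, 3, 3]
SUB     -> [1, 0]
PUSH -3 -> [1, 0, -3]
ADD     -> [1, -3]
ADD     -> [-2]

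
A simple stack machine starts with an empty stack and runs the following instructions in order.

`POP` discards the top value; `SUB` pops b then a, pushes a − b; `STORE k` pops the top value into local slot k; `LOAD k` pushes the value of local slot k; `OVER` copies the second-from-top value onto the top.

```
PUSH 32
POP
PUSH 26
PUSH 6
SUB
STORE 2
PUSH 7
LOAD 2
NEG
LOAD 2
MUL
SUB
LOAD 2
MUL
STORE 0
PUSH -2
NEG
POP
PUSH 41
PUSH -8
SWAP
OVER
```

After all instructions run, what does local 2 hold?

PUSH 32  [32]
POP      []
PUSH 26  [26]
PUSH 6   [26, 6]
SUB      [20]
STORE 2  []
PUSH 7   [7]
LOAD 2   [7, 20]
NEG      [7, -20]
LOAD 2   [7, -20, 20]
MUL      [7, -400]
SUB      [407]
LOAD 2   [407, 20]
MUL      [8140]
STORE 0  []
PUSH -2  [-2]
NEG      [2]
POP      []
PUSH 41  [41]
PUSH -8  [41, -8]
SWAP     [-8, 41]
OVER     [-8, 41, -8]

20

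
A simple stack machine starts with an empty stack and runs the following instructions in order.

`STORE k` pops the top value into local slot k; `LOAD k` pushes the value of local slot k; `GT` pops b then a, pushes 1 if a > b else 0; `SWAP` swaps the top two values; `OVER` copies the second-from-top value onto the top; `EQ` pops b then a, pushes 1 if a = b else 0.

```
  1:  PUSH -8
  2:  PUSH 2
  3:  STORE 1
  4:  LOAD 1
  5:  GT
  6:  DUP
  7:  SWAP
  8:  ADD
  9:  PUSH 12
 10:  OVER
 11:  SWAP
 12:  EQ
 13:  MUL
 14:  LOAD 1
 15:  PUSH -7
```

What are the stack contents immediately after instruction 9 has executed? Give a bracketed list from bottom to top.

[0, 12]

PUSH -8 → -8
PUSH 2  → -8 2
STORE 1 → -8
LOAD 1  → -8 2
GT      → 0
DUP     → 0 0
SWAP    → 0 0
ADD     → 0
PUSH 12 → 0 12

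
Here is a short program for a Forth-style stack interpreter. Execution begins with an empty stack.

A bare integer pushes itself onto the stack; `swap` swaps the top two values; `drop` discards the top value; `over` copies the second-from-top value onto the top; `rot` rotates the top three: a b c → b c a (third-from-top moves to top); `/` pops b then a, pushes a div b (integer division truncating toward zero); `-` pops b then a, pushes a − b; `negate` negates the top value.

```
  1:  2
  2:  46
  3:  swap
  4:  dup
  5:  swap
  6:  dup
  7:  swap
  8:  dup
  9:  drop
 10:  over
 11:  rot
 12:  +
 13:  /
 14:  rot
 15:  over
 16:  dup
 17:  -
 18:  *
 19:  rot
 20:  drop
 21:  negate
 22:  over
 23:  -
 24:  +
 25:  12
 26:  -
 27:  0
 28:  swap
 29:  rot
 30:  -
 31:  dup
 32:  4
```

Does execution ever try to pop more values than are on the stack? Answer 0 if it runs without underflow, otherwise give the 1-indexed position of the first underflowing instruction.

29

2      -> [2]
46     -> [2, 46]
swap   -> [46, 2]
dup    -> [46, 2, 2]
swap   -> [46, 2, 2]
dup    -> [46, 2, 2, 2]
swap   -> [46, 2, 2, 2]
dup    -> [46, 2, 2, 2, 2]
drop   -> [46, 2, 2, 2]
over   -> [46, 2, 2, 2, 2]
rot    -> [46, 2, 2, 2, 2]
+      -> [46, 2, 2, 4]
/      -> [46, 2, 0]
rot    -> [2, 0, 46]
over   -> [2, 0, 46, 0]
dup    -> [2, 0, 46, 0, 0]
-      -> [2, 0, 46, 0]
*      -> [2, 0, 0]
rot    -> [0, 0, 2]
drop   -> [0, 0]
negate -> [0, 0]
over   -> [0, 0, 0]
-      -> [0, 0]
+      -> [0]
12     -> [0, 12]
-      -> [-12]
0      -> [-12, 0]
swap   -> [0, -12]
rot  — needs 3 operands, stack has 2 → underflow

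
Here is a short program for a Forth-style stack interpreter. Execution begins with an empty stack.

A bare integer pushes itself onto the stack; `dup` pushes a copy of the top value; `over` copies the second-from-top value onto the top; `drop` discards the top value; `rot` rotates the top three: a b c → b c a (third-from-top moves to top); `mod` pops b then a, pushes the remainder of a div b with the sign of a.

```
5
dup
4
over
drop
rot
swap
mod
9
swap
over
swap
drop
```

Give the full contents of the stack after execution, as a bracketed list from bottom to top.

5    : 5
dup  : 5 5
4    : 5 5 4
over : 5 5 4 5
drop : 5 5 4
rot  : 5 4 5
swap : 5 5 4
mod  : 5 1
9    : 5 1 9
swap : 5 9 1
over : 5 9 1 9
swap : 5 9 9 1
drop : 5 9 9

[5, 9, 9]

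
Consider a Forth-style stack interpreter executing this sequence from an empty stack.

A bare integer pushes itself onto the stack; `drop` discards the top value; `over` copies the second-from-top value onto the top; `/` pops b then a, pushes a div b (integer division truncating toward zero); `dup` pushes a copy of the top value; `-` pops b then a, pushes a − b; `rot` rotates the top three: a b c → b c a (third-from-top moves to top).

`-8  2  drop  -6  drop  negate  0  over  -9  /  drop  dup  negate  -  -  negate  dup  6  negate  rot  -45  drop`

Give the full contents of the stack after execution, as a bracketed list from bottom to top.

[-8, -6, -8]

-8     : -8
2      : -8 2
drop   : -8
-6     : -8 -6
drop   : -8
negate : 8
0      : 8 0
over   : 8 0 8
-9     : 8 0 8 -9
/      : 8 0 0
drop   : 8 0
dup    : 8 0 0
negate : 8 0 0
-      : 8 0
-      : 8
negate : -8
dup    : -8 -8
6      : -8 -8 6
negate : -8 -8 -6
rot    : -8 -6 -8
-45    : -8 -6 -8 -45
drop   : -8 -6 -8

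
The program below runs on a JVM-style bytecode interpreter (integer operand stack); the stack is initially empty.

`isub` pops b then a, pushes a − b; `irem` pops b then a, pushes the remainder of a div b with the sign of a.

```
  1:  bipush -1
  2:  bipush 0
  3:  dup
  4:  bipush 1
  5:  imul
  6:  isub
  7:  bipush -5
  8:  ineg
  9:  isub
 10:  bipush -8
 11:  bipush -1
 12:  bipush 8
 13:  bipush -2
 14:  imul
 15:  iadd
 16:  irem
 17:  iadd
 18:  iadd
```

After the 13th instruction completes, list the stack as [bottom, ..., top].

bipush -1 : -1
bipush 0  : -1 0
dup       : -1 0 0
bipush 1  : -1 0 0 1
imul      : -1 0 0
isub      : -1 0
bipush -5 : -1 0 -5
ineg      : -1 0 5
isub      : -1 -5
bipush -8 : -1 -5 -8
bipush -1 : -1 -5 -8 -1
bipush 8  : -1 -5 -8 -1 8
bipush -2 : -1 -5 -8 -1 8 -2

[-1, -5, -8, -1, 8, -2]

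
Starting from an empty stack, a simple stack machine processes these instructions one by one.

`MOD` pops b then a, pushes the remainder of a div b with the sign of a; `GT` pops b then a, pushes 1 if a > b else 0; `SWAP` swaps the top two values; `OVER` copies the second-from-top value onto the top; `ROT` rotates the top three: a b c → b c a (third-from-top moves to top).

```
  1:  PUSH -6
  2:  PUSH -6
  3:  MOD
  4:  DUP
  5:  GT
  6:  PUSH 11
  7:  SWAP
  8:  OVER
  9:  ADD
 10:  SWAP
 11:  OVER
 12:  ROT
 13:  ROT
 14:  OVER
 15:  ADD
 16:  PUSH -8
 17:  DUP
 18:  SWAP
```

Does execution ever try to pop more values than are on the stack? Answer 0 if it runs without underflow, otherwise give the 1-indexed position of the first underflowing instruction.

PUSH -6  [-6]
PUSH -6  [-6, -6]
MOD      [0]
DUP      [0, 0]
GT       [0]
PUSH 11  [0, 11]
SWAP     [11, 0]
OVER     [11, 0, 11]
ADD      [11, 11]
SWAP     [11, 11]
OVER     [11, 11, 11]
ROT      [11, 11, 11]
ROT      [11, 11, 11]
OVER     [11, 11, 11, 11]
ADD      [11, 11, 22]
PUSH -8  [11, 11, 22, -8]
DUP      [11, 11, 22, -8, -8]
SWAP     [11, 11, 22, -8, -8]

0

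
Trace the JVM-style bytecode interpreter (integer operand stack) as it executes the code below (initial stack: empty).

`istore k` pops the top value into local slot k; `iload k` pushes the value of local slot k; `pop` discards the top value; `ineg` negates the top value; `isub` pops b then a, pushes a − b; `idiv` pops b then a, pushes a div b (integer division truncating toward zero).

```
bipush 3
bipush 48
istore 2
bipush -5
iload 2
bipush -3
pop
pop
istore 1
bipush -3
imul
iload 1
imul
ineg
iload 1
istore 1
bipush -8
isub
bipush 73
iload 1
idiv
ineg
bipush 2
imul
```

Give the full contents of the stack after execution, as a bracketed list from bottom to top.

[-37, 28]

bipush 3   [3]
bipush 48  [3, 48]
istore 2   [3]
bipush -5  [3, -5]
iload 2    [3, -5, 48]
bipush -3  [3, -5, 48, -3]
pop        [3, -5, 48]
pop        [3, -5]
istore 1   [3]
bipush -3  [3, -3]
imul       [-9]
iload 1    [-9, -5]
imul       [45]
ineg       [-45]
iload 1    [-45, -5]
istore 1   [-45]
bipush -8  [-45, -8]
isub       [-37]
bipush 73  [-37, 73]
iload 1    [-37, 73, -5]
idiv       [-37, -14]
ineg       [-37, 14]
bipush 2   [-37, 14, 2]
imul       [-37, 28]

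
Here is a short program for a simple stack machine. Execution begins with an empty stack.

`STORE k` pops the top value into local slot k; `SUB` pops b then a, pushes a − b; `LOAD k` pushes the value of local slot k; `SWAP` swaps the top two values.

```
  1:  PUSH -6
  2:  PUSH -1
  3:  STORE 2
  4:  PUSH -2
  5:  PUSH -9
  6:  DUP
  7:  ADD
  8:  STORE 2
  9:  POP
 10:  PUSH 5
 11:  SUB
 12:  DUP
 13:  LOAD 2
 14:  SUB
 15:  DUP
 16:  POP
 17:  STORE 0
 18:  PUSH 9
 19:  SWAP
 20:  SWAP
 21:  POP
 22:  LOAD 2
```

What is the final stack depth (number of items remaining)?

PUSH -6 -> -6
PUSH -1 -> -6 -1
STORE 2 -> -6
PUSH -2 -> -6 -2
PUSH -9 -> -6 -2 -9
DUP     -> -6 -2 -9 -9
ADD     -> -6 -2 -18
STORE 2 -> -6 -2
POP     -> -6
PUSH 5  -> -6 5
SUB     -> -11
DUP     -> -11 -11
LOAD 2  -> -11 -11 -18
SUB     -> -11 7
DUP     -> -11 7 7
POP     -> -11 7
STORE 0 -> -11
PUSH 9  -> -11 9
SWAP    -> 9 -11
SWAP    -> -11 9
POP     -> -11
LOAD 2  -> -11 -18

2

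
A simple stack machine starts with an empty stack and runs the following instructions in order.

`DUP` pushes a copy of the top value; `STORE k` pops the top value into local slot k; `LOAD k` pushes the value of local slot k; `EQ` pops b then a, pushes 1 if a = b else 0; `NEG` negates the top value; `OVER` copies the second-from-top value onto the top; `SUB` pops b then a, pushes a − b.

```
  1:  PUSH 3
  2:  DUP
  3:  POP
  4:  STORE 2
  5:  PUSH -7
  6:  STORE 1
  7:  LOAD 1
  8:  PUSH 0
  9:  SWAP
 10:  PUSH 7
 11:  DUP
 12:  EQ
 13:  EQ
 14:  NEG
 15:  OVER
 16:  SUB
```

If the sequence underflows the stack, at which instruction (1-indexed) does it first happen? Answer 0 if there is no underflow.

PUSH 3  → 3
DUP     → 3 3
POP     → 3
STORE 2 → (empty)
PUSH -7 → -7
STORE 1 → (empty)
LOAD 1  → -7
PUSH 0  → -7 0
SWAP    → 0 -7
PUSH 7  → 0 -7 7
DUP     → 0 -7 7 7
EQ      → 0 -7 1
EQ      → 0 0
NEG     → 0 0
OVER    → 0 0 0
SUB     → 0 0

0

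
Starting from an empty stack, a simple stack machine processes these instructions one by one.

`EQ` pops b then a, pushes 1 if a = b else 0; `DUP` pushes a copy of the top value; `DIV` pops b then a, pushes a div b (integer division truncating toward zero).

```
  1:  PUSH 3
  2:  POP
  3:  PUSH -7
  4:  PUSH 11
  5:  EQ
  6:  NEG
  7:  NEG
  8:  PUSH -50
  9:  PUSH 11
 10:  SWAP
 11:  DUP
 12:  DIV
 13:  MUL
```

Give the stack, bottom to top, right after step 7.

[0]

PUSH 3  -> [3]
POP     -> []
PUSH -7 -> [-7]
PUSH 11 -> [-7, 11]
EQ      -> [0]
NEG     -> [0]
NEG     -> [0]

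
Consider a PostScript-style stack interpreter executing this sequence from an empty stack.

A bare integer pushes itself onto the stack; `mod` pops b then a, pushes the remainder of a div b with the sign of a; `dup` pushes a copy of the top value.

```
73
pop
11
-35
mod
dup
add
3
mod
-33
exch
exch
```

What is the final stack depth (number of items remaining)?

2

73   : [73]
pop  : []
11   : [11]
-35  : [11, -35]
mod  : [11]
dup  : [11, 11]
add  : [22]
3    : [22, 3]
mod  : [1]
-33  : [1, -33]
exch : [-33, 1]
exch : [1, -33]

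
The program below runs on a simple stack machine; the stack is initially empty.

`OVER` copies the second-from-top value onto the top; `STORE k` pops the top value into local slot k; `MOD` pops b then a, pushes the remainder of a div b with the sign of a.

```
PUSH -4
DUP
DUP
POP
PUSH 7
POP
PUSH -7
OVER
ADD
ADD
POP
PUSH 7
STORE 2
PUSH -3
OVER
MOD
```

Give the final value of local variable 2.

PUSH -4 -> -4
DUP     -> -4 -4
DUP     -> -4 -4 -4
POP     -> -4 -4
PUSH 7  -> -4 -4 7
POP     -> -4 -4
PUSH -7 -> -4 -4 -7
OVER    -> -4 -4 -7 -4
ADD     -> -4 -4 -11
ADD     -> -4 -15
POP     -> -4
PUSH 7  -> -4 7
STORE 2 -> -4
PUSH -3 -> -4 -3
OVER    -> -4 -3 -4
MOD     -> -4 -3

7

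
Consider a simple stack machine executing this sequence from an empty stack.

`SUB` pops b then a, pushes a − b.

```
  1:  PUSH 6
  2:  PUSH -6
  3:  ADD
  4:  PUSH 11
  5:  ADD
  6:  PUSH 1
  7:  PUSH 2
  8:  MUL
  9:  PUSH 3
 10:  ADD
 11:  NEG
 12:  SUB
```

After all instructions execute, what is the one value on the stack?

PUSH 6  : 6
PUSH -6 : 6 -6
ADD     : 0
PUSH 11 : 0 11
ADD     : 11
PUSH 1  : 11 1
PUSH 2  : 11 1 2
MUL     : 11 2
PUSH 3  : 11 2 3
ADD     : 11 5
NEG     : 11 -5
SUB     : 16

16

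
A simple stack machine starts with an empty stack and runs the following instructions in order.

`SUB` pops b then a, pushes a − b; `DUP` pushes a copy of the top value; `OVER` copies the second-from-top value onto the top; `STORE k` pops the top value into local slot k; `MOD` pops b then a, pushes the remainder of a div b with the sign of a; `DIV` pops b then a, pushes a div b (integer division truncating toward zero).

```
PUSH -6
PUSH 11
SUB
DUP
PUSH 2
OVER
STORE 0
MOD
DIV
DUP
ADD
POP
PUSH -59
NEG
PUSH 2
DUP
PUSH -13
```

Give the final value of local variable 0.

-17

PUSH -6   [-6]
PUSH 11   [-6, 11]
SUB       [-17]
DUP       [-17, -17]
PUSH 2    [-17, -17, 2]
OVER      [-17, -17, 2, -17]
STORE 0   [-17, -17, 2]
MOD       [-17, -1]
DIV       [17]
DUP       [17, 17]
ADD       [34]
POP       []
PUSH -59  [-59]
NEG       [59]
PUSH 2    [59, 2]
DUP       [59, 2, 2]
PUSH -13  [59, 2, 2, -13]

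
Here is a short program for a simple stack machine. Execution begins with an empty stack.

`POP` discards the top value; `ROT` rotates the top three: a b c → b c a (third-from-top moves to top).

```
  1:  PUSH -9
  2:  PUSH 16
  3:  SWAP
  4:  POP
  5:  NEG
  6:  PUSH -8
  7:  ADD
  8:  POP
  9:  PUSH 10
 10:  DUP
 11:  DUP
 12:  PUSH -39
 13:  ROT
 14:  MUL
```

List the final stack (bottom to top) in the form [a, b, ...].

[10, 10, -390]

PUSH -9  → [-9]
PUSH 16  → [-9, 16]
SWAP     → [16, -9]
POP      → [16]
NEG      → [-16]
PUSH -8  → [-16, -8]
ADD      → [-24]
POP      → []
PUSH 10  → [10]
DUP      → [10, 10]
DUP      → [10, 10, 10]
PUSH -39 → [10, 10, 10, -39]
ROT      → [10, 10, -39, 10]
MUL      → [10, 10, -390]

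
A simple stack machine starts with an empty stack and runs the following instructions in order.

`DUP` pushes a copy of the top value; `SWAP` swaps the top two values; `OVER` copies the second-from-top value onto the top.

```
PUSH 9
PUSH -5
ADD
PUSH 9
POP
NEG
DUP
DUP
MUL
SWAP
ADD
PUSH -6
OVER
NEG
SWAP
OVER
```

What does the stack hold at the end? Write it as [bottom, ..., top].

[12, -12, -6, -12]

PUSH 9   [9]
PUSH -5  [9, -5]
ADD      [4]
PUSH 9   [4, 9]
POP      [4]
NEG      [-4]
DUP      [-4, -4]
DUP      [-4, -4, -4]
MUL      [-4, 16]
SWAP     [16, -4]
ADD      [12]
PUSH -6  [12, -6]
OVER     [12, -6, 12]
NEG      [12, -6, -12]
SWAP     [12, -12, -6]
OVER     [12, -12, -6, -12]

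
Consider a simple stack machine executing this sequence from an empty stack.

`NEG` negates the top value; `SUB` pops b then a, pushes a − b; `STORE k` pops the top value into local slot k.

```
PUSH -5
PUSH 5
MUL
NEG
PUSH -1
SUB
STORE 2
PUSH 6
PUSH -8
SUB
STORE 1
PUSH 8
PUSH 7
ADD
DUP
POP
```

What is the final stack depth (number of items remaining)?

1

PUSH -5  [-5]
PUSH 5   [-5, 5]
MUL      [-25]
NEG      [25]
PUSH -1  [25, -1]
SUB      [26]
STORE 2  []
PUSH 6   [6]
PUSH -8  [6, -8]
SUB      [14]
STORE 1  []
PUSH 8   [8]
PUSH 7   [8, 7]
ADD      [15]
DUP      [15, 15]
POP      [15]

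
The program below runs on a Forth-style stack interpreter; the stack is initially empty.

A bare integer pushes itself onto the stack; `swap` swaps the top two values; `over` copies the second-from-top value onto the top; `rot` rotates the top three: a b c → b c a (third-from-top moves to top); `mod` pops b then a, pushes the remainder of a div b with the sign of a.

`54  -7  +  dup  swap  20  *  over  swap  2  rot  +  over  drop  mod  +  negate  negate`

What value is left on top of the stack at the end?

54     -> [54]
-7     -> [54, -7]
+      -> [47]
dup    -> [47, 47]
swap   -> [47, 47]
20     -> [47, 47, 20]
*      -> [47, 940]
over   -> [47, 940, 47]
swap   -> [47, 47, 940]
2      -> [47, 47, 940, 2]
rot    -> [47, 940, 2, 47]
+      -> [47, 940, 49]
over   -> [47, 940, 49, 940]
drop   -> [47, 940, 49]
mod    -> [47, 9]
+      -> [56]
negate -> [-56]
negate -> [56]

56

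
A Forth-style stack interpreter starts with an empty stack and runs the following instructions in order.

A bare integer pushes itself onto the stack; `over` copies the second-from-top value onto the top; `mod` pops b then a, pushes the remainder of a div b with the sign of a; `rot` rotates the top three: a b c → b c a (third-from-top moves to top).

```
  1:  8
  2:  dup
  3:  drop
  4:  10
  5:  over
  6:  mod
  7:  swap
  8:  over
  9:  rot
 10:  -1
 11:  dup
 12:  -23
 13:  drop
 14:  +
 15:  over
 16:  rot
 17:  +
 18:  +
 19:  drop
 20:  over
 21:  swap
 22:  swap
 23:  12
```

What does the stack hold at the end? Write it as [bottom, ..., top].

8     8
dup   8 8
drop  8
10    8 10
over  8 10 8
mod   8 2
swap  2 8
over  2 8 2
rot   8 2 2
-1    8 2 2 -1
dup   8 2 2 -1 -1
-23   8 2 2 -1 -1 -23
drop  8 2 2 -1 -1
+     8 2 2 -2
over  8 2 2 -2 2
rot   8 2 -2 2 2
+     8 2 -2 4
+     8 2 2
drop  8 2
over  8 2 8
swap  8 8 2
swap  8 2 8
12    8 2 8 12

[8, 2, 8, 12]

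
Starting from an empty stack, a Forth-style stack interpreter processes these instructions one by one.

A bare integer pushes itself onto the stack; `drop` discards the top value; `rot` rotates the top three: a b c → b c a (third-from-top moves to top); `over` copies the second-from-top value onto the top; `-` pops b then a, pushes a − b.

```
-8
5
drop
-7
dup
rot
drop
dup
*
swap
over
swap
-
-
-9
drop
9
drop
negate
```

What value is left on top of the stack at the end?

-8     : [-8]
5      : [-8, 5]
drop   : [-8]
-7     : [-8, -7]
dup    : [-8, -7, -7]
rot    : [-7, -7, -8]
drop   : [-7, -7]
dup    : [-7, -7, -7]
*      : [-7, 49]
swap   : [49, -7]
over   : [49, -7, 49]
swap   : [49, 49, -7]
-      : [49, 56]
-      : [-7]
-9     : [-7, -9]
drop   : [-7]
9      : [-7, 9]
drop   : [-7]
negate : [7]

7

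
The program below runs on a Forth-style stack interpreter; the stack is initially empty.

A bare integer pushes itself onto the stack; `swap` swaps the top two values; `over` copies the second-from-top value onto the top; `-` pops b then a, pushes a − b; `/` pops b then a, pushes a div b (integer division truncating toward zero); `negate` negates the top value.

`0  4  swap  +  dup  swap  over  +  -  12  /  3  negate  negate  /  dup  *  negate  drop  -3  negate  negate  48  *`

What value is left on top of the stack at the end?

0      -> 0
4      -> 0 4
swap   -> 4 0
+      -> 4
dup    -> 4 4
swap   -> 4 4
over   -> 4 4 4
+      -> 4 8
-      -> -4
12     -> -4 12
/      -> 0
3      -> 0 3
negate -> 0 -3
negate -> 0 3
/      -> 0
dup    -> 0 0
*      -> 0
negate -> 0
drop   -> (empty)
-3     -> -3
negate -> 3
negate -> -3
48     -> -3 48
*      -> -144

-144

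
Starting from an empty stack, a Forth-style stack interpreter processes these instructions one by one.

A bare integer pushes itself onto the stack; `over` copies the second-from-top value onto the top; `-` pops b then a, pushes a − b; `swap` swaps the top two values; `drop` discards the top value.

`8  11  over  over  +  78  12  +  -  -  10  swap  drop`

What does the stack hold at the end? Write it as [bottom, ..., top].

8    → [8]
11   → [8, 11]
over → [8, 11, 8]
over → [8, 11, 8, 11]
+    → [8, 11, 19]
78   → [8, 11, 19, 78]
12   → [8, 11, 19, 78, 12]
+    → [8, 11, 19, 90]
-    → [8, 11, -71]
-    → [8, 82]
10   → [8, 82, 10]
swap → [8, 10, 82]
drop → [8, 10]

[8, 10]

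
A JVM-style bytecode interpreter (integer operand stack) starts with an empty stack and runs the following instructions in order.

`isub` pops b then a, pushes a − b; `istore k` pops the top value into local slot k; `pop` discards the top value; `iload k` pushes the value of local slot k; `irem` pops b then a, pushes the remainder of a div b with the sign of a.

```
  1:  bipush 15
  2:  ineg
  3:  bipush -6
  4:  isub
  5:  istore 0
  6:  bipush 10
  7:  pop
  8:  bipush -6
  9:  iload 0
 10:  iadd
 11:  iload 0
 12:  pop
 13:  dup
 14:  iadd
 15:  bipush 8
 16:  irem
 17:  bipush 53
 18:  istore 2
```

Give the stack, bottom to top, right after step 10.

bipush 15 -> 15
ineg      -> -15
bipush -6 -> -15 -6
isub      -> -9
istore 0  -> (empty)
bipush 10 -> 10
pop       -> (empty)
bipush -6 -> -6
iload 0   -> -6 -9
iadd      -> -15

[-15]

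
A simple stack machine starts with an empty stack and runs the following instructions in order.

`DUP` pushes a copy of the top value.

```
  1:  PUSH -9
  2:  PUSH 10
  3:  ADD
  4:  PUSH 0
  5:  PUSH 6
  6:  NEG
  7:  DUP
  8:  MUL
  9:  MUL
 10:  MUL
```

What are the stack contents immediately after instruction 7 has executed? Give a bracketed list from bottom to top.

[1, 0, -6, -6]

PUSH -9 -> [-9]
PUSH 10 -> [-9, 10]
ADD     -> [1]
PUSH 0  -> [1, 0]
PUSH 6  -> [1, 0, 6]
NEG     -> [1, 0, -6]
DUP     -> [1, 0, -6, -6]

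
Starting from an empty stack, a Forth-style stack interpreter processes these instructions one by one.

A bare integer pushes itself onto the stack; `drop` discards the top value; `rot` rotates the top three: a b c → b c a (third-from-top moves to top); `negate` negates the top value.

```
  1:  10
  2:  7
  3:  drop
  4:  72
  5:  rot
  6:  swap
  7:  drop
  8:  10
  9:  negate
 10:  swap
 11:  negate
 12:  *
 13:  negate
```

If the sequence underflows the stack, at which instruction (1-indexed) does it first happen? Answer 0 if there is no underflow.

5

10   -> 10
7    -> 10 7
drop -> 10
72   -> 10 72
rot  — needs 3 operands, stack has 2 → underflow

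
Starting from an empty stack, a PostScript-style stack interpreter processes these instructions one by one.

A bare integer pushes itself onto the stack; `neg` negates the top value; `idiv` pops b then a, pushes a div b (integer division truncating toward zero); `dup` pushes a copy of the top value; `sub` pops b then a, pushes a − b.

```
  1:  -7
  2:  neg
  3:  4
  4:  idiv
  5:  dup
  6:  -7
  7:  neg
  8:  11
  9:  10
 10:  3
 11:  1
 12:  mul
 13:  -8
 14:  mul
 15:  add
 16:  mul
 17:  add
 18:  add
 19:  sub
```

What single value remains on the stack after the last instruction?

147

-7   -> -7
neg  -> 7
4    -> 7 4
idiv -> 1
dup  -> 1 1
-7   -> 1 1 -7
neg  -> 1 1 7
11   -> 1 1 7 11
10   -> 1 1 7 11 10
3    -> 1 1 7 11 10 3
1    -> 1 1 7 11 10 3 1
mul  -> 1 1 7 11 10 3
-8   -> 1 1 7 11 10 3 -8
mul  -> 1 1 7 11 10 -24
add  -> 1 1 7 11 -14
mul  -> 1 1 7 -154
add  -> 1 1 -147
add  -> 1 -146
sub  -> 147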